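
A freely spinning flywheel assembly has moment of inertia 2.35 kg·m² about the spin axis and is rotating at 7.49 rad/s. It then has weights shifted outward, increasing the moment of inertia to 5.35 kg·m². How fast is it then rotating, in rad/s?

ω₂ ≈ 3.29 rad/s

No external torque acts about the spin axis, so angular momentum is conserved.
ω₂ = I₁ω₁ / I₂ = (2.350)(7.49 rad/s) / (5.350) = 3.290 rad/s.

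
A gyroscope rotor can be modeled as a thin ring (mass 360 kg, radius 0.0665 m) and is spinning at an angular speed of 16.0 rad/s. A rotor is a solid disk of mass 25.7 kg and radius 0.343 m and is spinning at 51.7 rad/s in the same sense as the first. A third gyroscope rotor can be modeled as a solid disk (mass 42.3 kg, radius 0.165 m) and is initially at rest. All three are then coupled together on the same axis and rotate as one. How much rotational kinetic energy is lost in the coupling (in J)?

ΔKE lost ≈ 765 J

The coupling torques are internal; angular momentum about the shared axis is conserved.
Moments of inertia: I_A = (360)(0.0665)² = 1.592 kg·m²; I_B = ½(25.7)(0.343)² = 1.512 kg·m²; I_C = ½(42.3)(0.165)² = 0.5758 kg·m².
Taking A's sense as positive: L = (1.592)(16.0) + (1.512)(51.7) = 103.6 kg·m²·rad/s.
Combined I = 1.592 + 1.512 + 0.5758 = 3.680 kg·m².
ω_f = L / I = 103.6 / 3.680 = 28.16 rad/s.
KE_i = ½ΣIω² = 2224 J; KE_f = ½(3.680)(28.16)² = 1459 J.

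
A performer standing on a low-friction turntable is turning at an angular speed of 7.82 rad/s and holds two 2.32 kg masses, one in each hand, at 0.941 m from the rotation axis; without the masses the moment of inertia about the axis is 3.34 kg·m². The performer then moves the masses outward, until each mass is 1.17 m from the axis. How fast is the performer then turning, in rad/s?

ω₂ ≈ 6.01 rad/s

With no external torque about the axis, L is conserved: I₁ω₁ = I₂ω₂.
I₁ = 3.34 + 2(2.32)(0.941)² = 7.449 kg·m²; I₂ = 3.34 + 2(2.32)(1.17)² = 9.692 kg·m².
ω₂ = I₁ω₁ / I₂ = (7.449)(7.82 rad/s) / (9.692) = 6.010 rad/s.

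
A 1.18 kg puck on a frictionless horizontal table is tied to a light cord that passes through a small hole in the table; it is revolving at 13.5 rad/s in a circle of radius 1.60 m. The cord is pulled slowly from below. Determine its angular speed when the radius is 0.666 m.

ω₂ ≈ 77.9 rad/s

The constraining force is radial, so m r² ω about the center is conserved.
ω₂ = ω₁ (r₁/r₂)² = (13.5)(1.60/0.666)² = 77.92 rad/s.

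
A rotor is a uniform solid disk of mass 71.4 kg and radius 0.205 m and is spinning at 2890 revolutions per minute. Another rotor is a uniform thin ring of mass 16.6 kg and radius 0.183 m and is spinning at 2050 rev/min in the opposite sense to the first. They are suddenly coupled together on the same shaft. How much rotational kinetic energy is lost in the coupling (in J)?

ΔKE lost ≈ 54300 J

No external torque acts about the common axis, so total angular momentum is conserved.
Moments of inertia: I_A = ½(71.4)(0.205)² = 1.500 kg·m²; I_B = (16.6)(0.183)² = 0.5559 kg·m².
Taking A's sense as positive: L = (1.500)(2890) − (0.5559)(2050) = 3196 kg·m²·rpm.
Combined I = 1.500 + 0.5559 = 2.056 kg·m².
ω_f = L / I = 3196 / 2.056 = 1554 rpm.
KE_i = ½ΣIω² = 81520 J; KE_f = ½(2.056)(162.8)² = 27240 J.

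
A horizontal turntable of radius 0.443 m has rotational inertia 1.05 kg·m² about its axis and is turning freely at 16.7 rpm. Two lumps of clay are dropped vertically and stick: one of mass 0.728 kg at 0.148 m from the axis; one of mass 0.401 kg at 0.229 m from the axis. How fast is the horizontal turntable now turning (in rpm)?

ω_f ≈ 16.1 rpm

The added mass arrives with no angular momentum about the axis, and any external torque about the axis is negligible, so the system's angular momentum is conserved.
Added inertia Σmr² = (0.728)(0.148)² + (0.401)(0.229)² = 0.03697 kg·m²; I_f = 1.050 + 0.03697 = 1.087 kg·m².
ω_f = I_p ω_i / I_f = (1.050)(16.7) / 1.087 = 16.13 rpm.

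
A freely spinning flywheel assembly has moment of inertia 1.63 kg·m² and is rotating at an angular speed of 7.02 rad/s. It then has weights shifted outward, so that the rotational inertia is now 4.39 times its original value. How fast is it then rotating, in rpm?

ω₂ ≈ 15.3 rpm

No external torque acts about the spin axis, so angular momentum is conserved.
I₂ = 4.39 × 1.63 = 7.156 kg·m².
ω₂ = I₁ω₁ / I₂ = (1.630)(7.02 rad/s) / (7.156) = 1.599 rad/s = 15.27 rpm.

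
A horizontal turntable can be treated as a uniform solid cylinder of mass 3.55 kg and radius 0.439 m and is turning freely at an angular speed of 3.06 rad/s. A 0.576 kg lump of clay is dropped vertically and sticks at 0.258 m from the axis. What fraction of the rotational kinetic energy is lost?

The added mass arrives with no angular momentum about the axis, and any external torque about the axis is negligible, so the system's angular momentum is conserved.
I_p = ½(3.55)(0.439)² = 0.3421 kg·m².
Added inertia Σmr² = (0.576)(0.258)² = 0.03834 kg·m²; I_f = 0.3421 + 0.03834 = 0.3804 kg·m².
ω_f = I_p ω_i / I_f = (0.3421)(3.06) / 0.3804 = 2.752 rad/s.
KE_i = ½(0.3421)(3.060 rad/s)² = 1.602 J; KE_f = ½(0.3804)(2.752)² = 1.440 J.
Fraction lost = 0.1008.

fraction ≈ 0.101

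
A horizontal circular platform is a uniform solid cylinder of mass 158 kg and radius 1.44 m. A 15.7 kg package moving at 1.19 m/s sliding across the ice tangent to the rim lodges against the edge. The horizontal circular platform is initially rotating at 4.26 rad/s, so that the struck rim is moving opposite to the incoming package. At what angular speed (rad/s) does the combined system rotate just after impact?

|ω_f| ≈ 3.42 rad/s

The axle reaction passes through the central axle and exerts no torque about it; angular momentum about the central axle is conserved through the impact.
I_p = ½(158)(1.44)² = 163.8 kg·m². Taking the sense of the package's angular momentum as positive, L_{package} = m v R = (15.7)(1.19)(1.44) = 26.90 kg·m²/s.
L_i = −I_p ω_p + m v R = −(163.8)(4.26) + 26.90 = -670.9 kg·m²/s.
After sticking, I_f = I_p + m R² = 163.8 + (15.7)(1.44)² = 196.4 kg·m².
ω_f = L_i / I_f = -670.9 / 196.4 = -3.417 rad/s.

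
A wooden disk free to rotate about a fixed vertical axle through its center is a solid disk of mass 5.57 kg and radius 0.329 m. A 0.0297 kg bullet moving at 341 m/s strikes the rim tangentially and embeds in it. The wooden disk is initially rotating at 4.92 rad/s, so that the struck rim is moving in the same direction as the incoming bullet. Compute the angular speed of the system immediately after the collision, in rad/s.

|ω_f| ≈ 15.8 rad/s

The axle reaction passes through the axle and exerts no torque about it; angular momentum about the axle is conserved through the impact.
I_p = ½(5.57)(0.329)² = 0.3015 kg·m². Taking the sense of the bullet's angular momentum as positive, L_{bullet} = m v R = (0.0297)(341)(0.329) = 3.332 kg·m²/s.
L_i = +I_p ω_p + m v R = +(0.3015)(4.92) + 3.332 = 4.815 kg·m²/s.
After sticking, I_f = I_p + m R² = 0.3015 + (0.0297)(0.329)² = 0.3047 kg·m².
ω_f = L_i / I_f = 4.815 / 0.3047 = 15.80 rad/s.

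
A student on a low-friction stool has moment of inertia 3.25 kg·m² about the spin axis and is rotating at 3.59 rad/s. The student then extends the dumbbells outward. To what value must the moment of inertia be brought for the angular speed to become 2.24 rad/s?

I₂ ≈ 5.21 kg·m²

Angular momentum about the spin axis is conserved since the torque about it is zero.
I₂ = I₁ω₁ / ω₂ = (3.25)(3.59) / (2.24) = 5.209 kg·m².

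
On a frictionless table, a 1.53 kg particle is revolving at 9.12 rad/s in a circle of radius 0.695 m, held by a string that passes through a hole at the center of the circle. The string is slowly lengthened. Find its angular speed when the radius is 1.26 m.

ω₂ ≈ 2.77 rad/s

The constraining force is radial, so m r² ω about the center is conserved.
ω₂ = ω₁ (r₁/r₂)² = (9.12)(0.695/1.26)² = 2.775 rad/s.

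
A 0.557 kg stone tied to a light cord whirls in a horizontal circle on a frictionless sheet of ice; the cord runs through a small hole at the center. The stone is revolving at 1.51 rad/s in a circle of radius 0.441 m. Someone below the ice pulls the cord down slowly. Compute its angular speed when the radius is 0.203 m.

ω₂ ≈ 7.13 rad/s

No torque about the axis ⇒ m r₁² ω₁ = m r₂² ω₂.
ω₂ = ω₁ (r₁/r₂)² = (1.51)(0.441/0.203)² = 7.126 rad/s.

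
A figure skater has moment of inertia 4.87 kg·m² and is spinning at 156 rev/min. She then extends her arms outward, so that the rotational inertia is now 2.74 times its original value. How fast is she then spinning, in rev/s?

ω₂ ≈ 0.949 rev/s

With no external torque about the axis, L is conserved: I₁ω₁ = I₂ω₂.
I₂ = 2.74 × 4.87 = 13.34 kg·m².
ω₂ = I₁ω₁ / I₂ = (4.870)(156 rpm) / (13.34) = 56.93 rpm = 0.9489 rev/s.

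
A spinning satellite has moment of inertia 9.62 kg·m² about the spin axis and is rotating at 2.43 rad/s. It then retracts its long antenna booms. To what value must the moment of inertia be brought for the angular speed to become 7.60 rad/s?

I₂ ≈ 3.08 kg·m²

With no external torque about the axis, L is conserved: I₁ω₁ = I₂ω₂.
I₂ = I₁ω₁ / ω₂ = (9.62)(2.43) / (7.60) = 3.076 kg·m².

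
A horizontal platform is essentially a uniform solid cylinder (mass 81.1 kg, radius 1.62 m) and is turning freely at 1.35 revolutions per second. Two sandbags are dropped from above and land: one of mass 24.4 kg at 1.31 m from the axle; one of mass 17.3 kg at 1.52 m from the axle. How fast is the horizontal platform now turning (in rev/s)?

ω_f ≈ 0.763 rev/s

The added mass arrives with no angular momentum about the axle, and any external torque about the axle is negligible, so the system's angular momentum is conserved.
I_p = ½(81.1)(1.62)² = 106.4 kg·m².
Added inertia Σmr² = (24.4)(1.31)² + (17.3)(1.52)² = 81.84 kg·m²; I_f = 106.4 + 81.84 = 188.3 kg·m².
ω_f = I_p ω_i / I_f = (106.4)(1.35) / 188.3 = 0.7631 rev/s.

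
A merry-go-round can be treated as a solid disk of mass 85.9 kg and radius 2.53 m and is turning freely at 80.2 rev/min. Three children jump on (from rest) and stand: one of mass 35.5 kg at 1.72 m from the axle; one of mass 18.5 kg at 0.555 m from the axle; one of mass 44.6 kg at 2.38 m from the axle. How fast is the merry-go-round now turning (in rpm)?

No external torque acts about the axle; L_before = L_after.
I_p = ½(85.9)(2.53)² = 274.9 kg·m².
Added inertia Σmr² = (35.5)(1.72)² + (18.5)(0.555)² + (44.6)(2.38)² = 363.4 kg·m²; I_f = 274.9 + 363.4 = 638.3 kg·m².
ω_f = I_p ω_i / I_f = (274.9)(80.2) / 638.3 = 34.54 rpm.

ω_f ≈ 34.5 rpm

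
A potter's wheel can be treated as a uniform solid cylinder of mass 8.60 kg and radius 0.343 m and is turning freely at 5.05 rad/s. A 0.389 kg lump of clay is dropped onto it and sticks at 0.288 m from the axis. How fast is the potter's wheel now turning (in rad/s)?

No external torque acts about the axis; L_before = L_after.
I_p = ½(8.60)(0.343)² = 0.5059 kg·m².
Added inertia Σmr² = (0.389)(0.288)² = 0.03227 kg·m²; I_f = 0.5059 + 0.03227 = 0.5382 kg·m².
ω_f = I_p ω_i / I_f = (0.5059)(5.05) / 0.5382 = 4.747 rad/s.

ω_f ≈ 4.75 rad/s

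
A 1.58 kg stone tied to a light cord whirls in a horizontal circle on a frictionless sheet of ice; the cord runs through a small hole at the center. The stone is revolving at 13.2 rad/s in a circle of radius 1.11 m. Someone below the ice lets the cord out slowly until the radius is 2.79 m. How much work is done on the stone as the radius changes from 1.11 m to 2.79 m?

W ≈ -143 J

No torque about the axis ⇒ m r₁² ω₁ = m r₂² ω₂.
ω₂ = ω₁ (r₁/r₂)² = (13.2)(1.11/2.79)² = 2.089 rad/s.
W = ΔKE = ½m(v₂² − v₁²) = -142.8 J.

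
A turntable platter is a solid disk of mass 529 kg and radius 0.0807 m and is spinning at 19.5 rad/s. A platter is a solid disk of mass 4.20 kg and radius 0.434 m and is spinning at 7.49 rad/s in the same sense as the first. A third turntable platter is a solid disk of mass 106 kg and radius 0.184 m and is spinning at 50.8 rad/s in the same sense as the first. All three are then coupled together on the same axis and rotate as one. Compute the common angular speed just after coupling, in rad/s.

The coupling torques are internal; angular momentum about the shared axis is conserved.
Moments of inertia: I_A = ½(529)(0.0807)² = 1.723 kg·m²; I_B = ½(4.20)(0.434)² = 0.3955 kg·m²; I_C = ½(106)(0.184)² = 1.794 kg·m².
Taking A's sense as positive: L = (1.723)(19.5) + (0.3955)(7.49) + (1.794)(50.8) = 127.7 kg·m²·rad/s.
Combined I = 1.723 + 0.3955 + 1.794 = 3.912 kg·m².
ω_f = L / I = 127.7 / 3.912 = 32.64 rad/s.

|ω_f| ≈ 32.6 rad/s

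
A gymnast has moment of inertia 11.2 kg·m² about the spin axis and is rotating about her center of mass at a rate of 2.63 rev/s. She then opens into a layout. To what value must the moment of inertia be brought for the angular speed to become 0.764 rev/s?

I₂ ≈ 38.6 kg·m²

Angular momentum about the spin axis is conserved since the torque about it is zero.
I₂ = I₁ω₁ / ω₂ = (11.2)(2.63) / (0.764) = 38.55 kg·m².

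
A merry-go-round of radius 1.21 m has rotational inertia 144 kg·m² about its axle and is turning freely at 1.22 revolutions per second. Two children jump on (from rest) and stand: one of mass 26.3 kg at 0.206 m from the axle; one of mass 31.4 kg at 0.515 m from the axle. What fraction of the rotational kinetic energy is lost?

No external torque acts about the axle; L_before = L_after.
Added inertia Σmr² = (26.3)(0.206)² + (31.4)(0.515)² = 9.444 kg·m²; I_f = 144.0 + 9.444 = 153.4 kg·m².
ω_f = I_p ω_i / I_f = (144.0)(1.22) / 153.4 = 1.145 rev/s.
KE_i = ½(144.0)(7.665 rad/s)² = 4231 J; KE_f = ½(153.4)(7.194)² = 3970 J.
Fraction lost = 0.06155.

fraction ≈ 0.0615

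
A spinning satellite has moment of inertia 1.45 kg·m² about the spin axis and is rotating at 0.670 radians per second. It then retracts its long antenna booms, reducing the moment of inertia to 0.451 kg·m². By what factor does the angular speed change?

ω₂/ω₁ ≈ 3.22

With no external torque about the axis, L is conserved: I₁ω₁ = I₂ω₂.
ω₂/ω₁ = I₁/I₂ = 1.450 / 0.4510 = 3.215.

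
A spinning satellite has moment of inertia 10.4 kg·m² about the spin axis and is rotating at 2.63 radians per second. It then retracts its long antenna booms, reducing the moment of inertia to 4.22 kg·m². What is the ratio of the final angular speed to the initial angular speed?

ω₂/ω₁ ≈ 2.46

With no external torque about the axis, L is conserved: I₁ω₁ = I₂ω₂.
ω₂/ω₁ = I₁/I₂ = 10.40 / 4.220 = 2.464.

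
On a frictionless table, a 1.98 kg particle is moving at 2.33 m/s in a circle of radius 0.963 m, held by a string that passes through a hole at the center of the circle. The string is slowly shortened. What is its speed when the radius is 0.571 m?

Central (radial) force ⇒ zero torque about the center ⇒ m v r is constant.
v₂ = v₁ r₁ / r₂ = (2.33)(0.963) / (0.571) = 3.930 m/s.

v₂ ≈ 3.93 m/s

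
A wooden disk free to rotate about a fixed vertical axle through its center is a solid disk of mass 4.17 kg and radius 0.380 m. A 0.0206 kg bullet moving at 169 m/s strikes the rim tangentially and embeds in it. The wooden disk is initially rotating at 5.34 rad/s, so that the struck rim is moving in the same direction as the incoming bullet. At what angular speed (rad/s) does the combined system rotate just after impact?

|ω_f| ≈ 9.64 rad/s

About the axle the impulsive forces during the collision are internal, so angular momentum about that axis is conserved.
I_p = ½(4.17)(0.380)² = 0.3011 kg·m². Taking the sense of the bullet's angular momentum as positive, L_{bullet} = m v R = (0.0206)(169)(0.380) = 1.323 kg·m²/s.
L_i = +I_p ω_p + m v R = +(0.3011)(5.34) + 1.323 = 2.931 kg·m²/s.
After sticking, I_f = I_p + m R² = 0.3011 + (0.0206)(0.380)² = 0.3040 kg·m².
ω_f = L_i / I_f = 2.931 / 0.3040 = 9.639 rad/s.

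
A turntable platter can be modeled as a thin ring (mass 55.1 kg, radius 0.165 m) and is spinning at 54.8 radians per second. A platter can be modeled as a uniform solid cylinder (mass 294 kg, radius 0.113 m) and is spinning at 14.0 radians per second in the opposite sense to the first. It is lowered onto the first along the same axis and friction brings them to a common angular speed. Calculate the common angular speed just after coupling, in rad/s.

|ω_f| ≈ 16.6 rad/s

The coupling torques are internal; angular momentum about the shared axis is conserved.
Moments of inertia: I_A = (55.1)(0.165)² = 1.500 kg·m²; I_B = ½(294)(0.113)² = 1.877 kg·m².
Taking A's sense as positive: L = (1.500)(54.8) − (1.877)(14.0) = 55.93 kg·m²·rad/s.
Combined I = 1.500 + 1.877 = 3.377 kg·m².
ω_f = L / I = 55.93 / 3.377 = 16.56 rad/s.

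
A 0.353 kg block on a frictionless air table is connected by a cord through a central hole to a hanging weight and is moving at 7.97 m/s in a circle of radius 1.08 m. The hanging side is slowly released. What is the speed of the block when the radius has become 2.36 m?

Central (radial) force ⇒ zero torque about the center ⇒ m v r is constant.
v₂ = v₁ r₁ / r₂ = (7.97)(1.08) / (2.36) = 3.647 m/s.

v₂ ≈ 3.65 m/s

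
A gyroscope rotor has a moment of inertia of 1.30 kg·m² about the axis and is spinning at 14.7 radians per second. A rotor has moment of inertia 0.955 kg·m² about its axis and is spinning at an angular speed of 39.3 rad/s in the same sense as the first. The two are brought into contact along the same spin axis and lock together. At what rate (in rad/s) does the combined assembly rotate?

The coupling torques are internal; angular momentum about the shared axis is conserved.
Taking A's sense as positive: L = (1.300)(14.7) + (0.9550)(39.3) = 56.64 kg·m²·rad/s.
Combined I = 1.300 + 0.9550 = 2.255 kg·m².
ω_f = L / I = 56.64 / 2.255 = 25.12 rad/s.

|ω_f| ≈ 25.1 rad/s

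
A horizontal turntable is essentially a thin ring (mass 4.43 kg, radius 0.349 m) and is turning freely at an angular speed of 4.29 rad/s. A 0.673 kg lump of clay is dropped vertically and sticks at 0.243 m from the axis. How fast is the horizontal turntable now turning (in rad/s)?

No external torque acts about the axis; L_before = L_after.
I_p = (4.43)(0.349)² = 0.5396 kg·m².
Added inertia Σmr² = (0.673)(0.243)² = 0.03974 kg·m²; I_f = 0.5396 + 0.03974 = 0.5793 kg·m².
ω_f = I_p ω_i / I_f = (0.5396)(4.29) / 0.5793 = 3.996 rad/s.

ω_f ≈ 4.00 rad/s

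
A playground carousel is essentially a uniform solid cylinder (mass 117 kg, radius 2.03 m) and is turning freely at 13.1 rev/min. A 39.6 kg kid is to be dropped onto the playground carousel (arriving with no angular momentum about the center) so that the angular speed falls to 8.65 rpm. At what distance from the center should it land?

r ≈ 1.77 m

The added mass arrives with no angular momentum about the center, and any external torque about the center is negligible, so the system's angular momentum is conserved.
I_p = ½(117)(2.03)² = 241.1 kg·m².
I_p ω_i = (I_p + m r²) ω_f ⇒ m r² = I_p(ω_i/ω_f − 1) = 241.1(13.1/8.65 − 1) = 124.0 kg·m².
r = √(124.0/39.6) = 1.770 m.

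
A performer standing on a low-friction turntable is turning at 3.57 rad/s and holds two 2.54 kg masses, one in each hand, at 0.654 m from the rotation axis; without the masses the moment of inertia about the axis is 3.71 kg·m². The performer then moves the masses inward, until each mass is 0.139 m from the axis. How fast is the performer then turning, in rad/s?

No external torque acts about the spin axis, so angular momentum is conserved.
I₁ = 3.71 + 2(2.54)(0.654)² = 5.883 kg·m²; I₂ = 3.71 + 2(2.54)(0.139)² = 3.808 kg·m².
ω₂ = I₁ω₁ / I₂ = (5.883)(3.57 rad/s) / (3.808) = 5.515 rad/s.

ω₂ ≈ 5.51 rad/s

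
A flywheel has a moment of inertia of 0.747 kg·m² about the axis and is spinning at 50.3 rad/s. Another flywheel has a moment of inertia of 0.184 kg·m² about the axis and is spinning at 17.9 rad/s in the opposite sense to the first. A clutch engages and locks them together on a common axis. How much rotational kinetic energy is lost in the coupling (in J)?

ΔKE lost ≈ 343 J

The coupling torques are internal; angular momentum about the shared axis is conserved.
Taking A's sense as positive: L = (0.7470)(50.3) − (0.1840)(17.9) = 34.28 kg·m²·rad/s.
Combined I = 0.7470 + 0.1840 = 0.9310 kg·m².
ω_f = L / I = 34.28 / 0.9310 = 36.82 rad/s.
KE_i = ½ΣIω² = 974.5 J; KE_f = ½(0.9310)(36.82)² = 631.1 J.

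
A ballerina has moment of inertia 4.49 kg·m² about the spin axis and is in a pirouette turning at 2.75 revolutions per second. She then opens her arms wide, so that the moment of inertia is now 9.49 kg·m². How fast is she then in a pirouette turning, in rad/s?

ω₂ ≈ 8.18 rad/s

Angular momentum about the spin axis is conserved since the torque about it is zero.
ω₂ = I₁ω₁ / I₂ = (4.490)(2.75 rev/s) / (9.490) = 1.301 rev/s = 8.175 rad/s.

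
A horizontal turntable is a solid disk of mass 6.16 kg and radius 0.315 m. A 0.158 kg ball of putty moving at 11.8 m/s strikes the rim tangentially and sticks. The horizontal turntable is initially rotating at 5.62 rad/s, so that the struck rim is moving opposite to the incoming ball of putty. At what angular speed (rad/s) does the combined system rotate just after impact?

|ω_f| ≈ 3.52 rad/s

The axle reaction passes through the axle and exerts no torque about it; angular momentum about the axle is conserved through the impact.
I_p = ½(6.16)(0.315)² = 0.3056 kg·m². Taking the sense of the ball of putty's angular momentum as positive, L_{ball} = m v R = (0.158)(11.8)(0.315) = 0.5873 kg·m²/s.
L_i = −I_p ω_p + m v R = −(0.3056)(5.62) + 0.5873 = -1.130 kg·m²/s.
After sticking, I_f = I_p + m R² = 0.3056 + (0.158)(0.315)² = 0.3213 kg·m².
ω_f = L_i / I_f = -1.130 / 0.3213 = -3.518 rad/s.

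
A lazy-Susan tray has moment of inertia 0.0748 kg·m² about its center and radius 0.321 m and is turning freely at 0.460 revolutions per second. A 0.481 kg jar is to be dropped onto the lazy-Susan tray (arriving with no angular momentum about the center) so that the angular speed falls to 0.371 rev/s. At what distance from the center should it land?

r ≈ 0.193 m

The added mass arrives with no angular momentum about the center, and any external torque about the center is negligible, so the system's angular momentum is conserved.
I_p ω_i = (I_p + m r²) ω_f ⇒ m r² = I_p(ω_i/ω_f − 1) = 0.07480(0.460/0.371 − 1) = 0.01794 kg·m².
r = √(0.01794/0.481) = 0.1931 m.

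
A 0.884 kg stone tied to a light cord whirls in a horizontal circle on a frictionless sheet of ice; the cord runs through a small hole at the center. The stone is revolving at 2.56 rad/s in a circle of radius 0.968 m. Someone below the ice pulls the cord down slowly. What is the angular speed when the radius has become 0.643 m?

ω₂ ≈ 5.80 rad/s

No torque about the axis ⇒ m r₁² ω₁ = m r₂² ω₂.
ω₂ = ω₁ (r₁/r₂)² = (2.56)(0.968/0.643)² = 5.802 rad/s.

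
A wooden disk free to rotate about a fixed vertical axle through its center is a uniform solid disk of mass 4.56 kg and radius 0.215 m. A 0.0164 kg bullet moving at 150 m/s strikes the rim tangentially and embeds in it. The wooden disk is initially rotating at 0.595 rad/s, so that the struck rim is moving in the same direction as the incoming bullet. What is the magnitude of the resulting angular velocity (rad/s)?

|ω_f| ≈ 5.57 rad/s

The axle reaction passes through the axle and exerts no torque about it; angular momentum about the axle is conserved through the impact.
I_p = ½(4.56)(0.215)² = 0.1054 kg·m². Taking the sense of the bullet's angular momentum as positive, L_{bullet} = m v R = (0.0164)(150)(0.215) = 0.5289 kg·m²/s.
L_i = +I_p ω_p + m v R = +(0.1054)(0.595) + 0.5289 = 0.5916 kg·m²/s.
After sticking, I_f = I_p + m R² = 0.1054 + (0.0164)(0.215)² = 0.1062 kg·m².
ω_f = L_i / I_f = 0.5916 / 0.1062 = 5.573 rad/s.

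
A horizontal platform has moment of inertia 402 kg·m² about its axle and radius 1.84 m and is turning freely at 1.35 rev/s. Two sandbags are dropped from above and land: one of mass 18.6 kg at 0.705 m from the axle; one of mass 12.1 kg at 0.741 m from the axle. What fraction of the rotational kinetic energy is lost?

fraction ≈ 0.0380

No external torque acts about the axle; L_before = L_after.
Added inertia Σmr² = (18.6)(0.705)² + (12.1)(0.741)² = 15.89 kg·m²; I_f = 402.0 + 15.89 = 417.9 kg·m².
ω_f = I_p ω_i / I_f = (402.0)(1.35) / 417.9 = 1.299 rev/s.
KE_i = ½(402.0)(8.482 rad/s)² = 14460 J; KE_f = ½(417.9)(8.160)² = 13910 J.
Fraction lost = 0.03802.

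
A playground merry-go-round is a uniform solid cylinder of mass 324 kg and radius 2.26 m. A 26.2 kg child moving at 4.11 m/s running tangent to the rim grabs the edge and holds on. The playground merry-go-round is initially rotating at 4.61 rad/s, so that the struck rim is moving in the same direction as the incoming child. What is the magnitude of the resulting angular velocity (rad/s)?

|ω_f| ≈ 4.22 rad/s

About the axle the impulsive forces during the collision are internal, so angular momentum about that axis is conserved.
I_p = ½(324)(2.26)² = 827.4 kg·m². Taking the sense of the child's angular momentum as positive, L_{child} = m v R = (26.2)(4.11)(2.26) = 243.4 kg·m²/s.
L_i = +I_p ω_p + m v R = +(827.4)(4.61) + 243.4 = 4058 kg·m²/s.
After sticking, I_f = I_p + m R² = 827.4 + (26.2)(2.26)² = 961.3 kg·m².
ω_f = L_i / I_f = 4058 / 961.3 = 4.221 rad/s.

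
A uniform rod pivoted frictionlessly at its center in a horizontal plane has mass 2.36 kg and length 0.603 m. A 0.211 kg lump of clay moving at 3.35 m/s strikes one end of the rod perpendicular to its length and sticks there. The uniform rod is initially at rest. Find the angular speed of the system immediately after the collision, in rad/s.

|ω_f| ≈ 2.35 rad/s

About the pivot the impulsive forces during the collision are internal, so angular momentum about that axis is conserved.
I_p = (1/12)(2.36)(0.603)² = 0.07151 kg·m². Taking the sense of the lump of clay's angular momentum as positive, L_{lump} = m v R = (0.211)(3.35)(0.603/2) = 0.2131 kg·m²/s.
L_i = 0 + 0.2131 = 0.2131 kg·m²/s.
After sticking, I_f = I_p + m R² = 0.07151 + (0.211)(0.603/2)² = 0.09069 kg·m².
ω_f = L_i / I_f = 0.2131 / 0.09069 = 2.350 rad/s.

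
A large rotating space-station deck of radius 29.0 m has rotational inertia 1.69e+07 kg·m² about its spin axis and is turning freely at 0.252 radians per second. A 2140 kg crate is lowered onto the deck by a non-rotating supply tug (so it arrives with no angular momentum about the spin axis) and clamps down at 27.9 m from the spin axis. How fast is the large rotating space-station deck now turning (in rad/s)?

The added mass arrives with no angular momentum about the spin axis, and any external torque about the spin axis is negligible, so the system's angular momentum is conserved.
Added inertia Σmr² = (2140)(27.9)² = 1.666e+06 kg·m²; I_f = 1.690e+07 + 1.666e+06 = 1.857e+07 kg·m².
ω_f = I_p ω_i / I_f = (1.690e+07)(0.252) / 1.857e+07 = 0.2294 rad/s.

ω_f ≈ 0.229 rad/s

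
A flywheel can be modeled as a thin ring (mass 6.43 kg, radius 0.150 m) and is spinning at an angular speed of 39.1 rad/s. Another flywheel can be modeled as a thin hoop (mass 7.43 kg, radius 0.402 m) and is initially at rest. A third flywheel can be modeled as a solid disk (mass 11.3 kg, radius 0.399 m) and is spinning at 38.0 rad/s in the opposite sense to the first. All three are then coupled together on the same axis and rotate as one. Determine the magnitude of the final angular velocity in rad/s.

The coupling torques are internal; angular momentum about the shared axis is conserved.
Moments of inertia: I_A = (6.43)(0.150)² = 0.1447 kg·m²; I_B = (7.43)(0.402)² = 1.201 kg·m²; I_C = ½(11.3)(0.399)² = 0.8995 kg·m².
Taking A's sense as positive: L = (0.1447)(39.1) − (0.8995)(38.0) = -28.52 kg·m²·rad/s.
Combined I = 0.1447 + 1.201 + 0.8995 = 2.245 kg·m².
ω_f = L / I = -28.52 / 2.245 = -12.71 rad/s.

|ω_f| ≈ 12.7 rad/s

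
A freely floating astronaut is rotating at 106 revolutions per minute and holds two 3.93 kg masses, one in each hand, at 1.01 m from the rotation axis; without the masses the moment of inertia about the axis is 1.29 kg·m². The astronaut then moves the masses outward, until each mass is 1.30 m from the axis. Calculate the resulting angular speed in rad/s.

ω₂ ≈ 7.09 rad/s

No external torque acts about the spin axis, so angular momentum is conserved.
I₁ = 1.29 + 2(3.93)(1.01)² = 9.308 kg·m²; I₂ = 1.29 + 2(3.93)(1.30)² = 14.57 kg·m².
ω₂ = I₁ω₁ / I₂ = (9.308)(106 rpm) / (14.57) = 67.70 rpm = 7.090 rad/s.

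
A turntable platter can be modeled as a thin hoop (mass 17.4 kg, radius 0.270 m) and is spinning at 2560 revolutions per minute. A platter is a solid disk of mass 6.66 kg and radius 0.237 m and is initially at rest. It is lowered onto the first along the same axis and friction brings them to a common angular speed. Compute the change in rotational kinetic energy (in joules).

ΔKE ≈ -5860 J

No external torque acts about the common axis, so total angular momentum is conserved.
Moments of inertia: I_A = (17.4)(0.270)² = 1.268 kg·m²; I_B = ½(6.66)(0.237)² = 0.1870 kg·m².
Taking A's sense as positive: L = (1.268)(2560) = 3247 kg·m²·rpm.
Combined I = 1.268 + 0.1870 = 1.456 kg·m².
ω_f = L / I = 3247 / 1.456 = 2231 rpm.
KE_i = ½ΣIω² = 45580 J; KE_f = ½(1.456)(233.6)² = 39720 J.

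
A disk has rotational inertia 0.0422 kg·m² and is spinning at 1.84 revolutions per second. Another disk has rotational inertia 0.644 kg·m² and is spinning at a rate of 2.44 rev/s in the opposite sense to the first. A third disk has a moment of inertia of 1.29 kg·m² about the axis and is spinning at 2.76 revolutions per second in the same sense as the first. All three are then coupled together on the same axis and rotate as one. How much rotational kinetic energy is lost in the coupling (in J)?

ΔKE lost ≈ 230 J

No external torque acts about the common axis, so total angular momentum is conserved.
Taking A's sense as positive: L = (0.04220)(1.84) − (0.6440)(2.44) + (1.290)(2.76) = 2.067 kg·m²·rev/s.
Combined I = 0.04220 + 0.6440 + 1.290 = 1.976 kg·m².
ω_f = L / I = 2.067 / 1.976 = 1.046 rev/s.
KE_i = ½ΣIω² = 272.5 J; KE_f = ½(1.976)(6.571)² = 42.66 J.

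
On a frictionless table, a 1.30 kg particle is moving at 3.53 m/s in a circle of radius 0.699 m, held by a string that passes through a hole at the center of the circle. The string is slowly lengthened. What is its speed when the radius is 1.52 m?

v₂ ≈ 1.62 m/s

Central (radial) force ⇒ zero torque about the center ⇒ m v r is constant.
v₂ = v₁ r₁ / r₂ = (3.53)(0.699) / (1.52) = 1.623 m/s.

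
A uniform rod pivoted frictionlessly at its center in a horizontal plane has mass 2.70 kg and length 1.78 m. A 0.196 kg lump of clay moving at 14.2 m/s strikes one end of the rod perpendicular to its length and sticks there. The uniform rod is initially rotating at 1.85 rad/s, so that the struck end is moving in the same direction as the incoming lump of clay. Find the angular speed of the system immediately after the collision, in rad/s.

|ω_f| ≈ 4.37 rad/s

The axle reaction passes through the pivot and exerts no torque about it; angular momentum about the pivot is conserved through the impact.
I_p = (1/12)(2.70)(1.78)² = 0.7129 kg·m². Taking the sense of the lump of clay's angular momentum as positive, L_{lump} = m v R = (0.196)(14.2)(1.78/2) = 2.477 kg·m²/s.
L_i = +I_p ω_p + m v R = +(0.7129)(1.85) + 2.477 = 3.796 kg·m²/s.
After sticking, I_f = I_p + m R² = 0.7129 + (0.196)(1.78/2)² = 0.8681 kg·m².
ω_f = L_i / I_f = 3.796 / 0.8681 = 4.372 rad/s.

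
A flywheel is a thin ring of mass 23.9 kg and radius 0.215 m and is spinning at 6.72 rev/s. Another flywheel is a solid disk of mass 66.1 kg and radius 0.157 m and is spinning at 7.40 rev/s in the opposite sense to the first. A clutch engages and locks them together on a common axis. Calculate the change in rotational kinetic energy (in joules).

The coupling torques are internal; angular momentum about the shared axis is conserved.
Moments of inertia: I_A = (23.9)(0.215)² = 1.105 kg·m²; I_B = ½(66.1)(0.157)² = 0.8146 kg·m².
Taking A's sense as positive: L = (1.105)(6.72) − (0.8146)(7.40) = 1.396 kg·m²·rev/s.
Combined I = 1.105 + 0.8146 = 1.919 kg·m².
ω_f = L / I = 1.396 / 1.919 = 0.7271 rev/s.
KE_i = ½ΣIω² = 1865 J; KE_f = ½(1.919)(4.569)² = 20.03 J.

ΔKE ≈ -1850 J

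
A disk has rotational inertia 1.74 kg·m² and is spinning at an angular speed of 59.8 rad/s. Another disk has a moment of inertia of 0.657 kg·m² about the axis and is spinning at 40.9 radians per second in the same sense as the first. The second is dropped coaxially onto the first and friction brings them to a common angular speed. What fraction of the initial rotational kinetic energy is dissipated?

fraction ≈ 0.0233

No external torque acts about the common axis, so total angular momentum is conserved.
Taking A's sense as positive: L = (1.740)(59.8) + (0.6570)(40.9) = 130.9 kg·m²·rad/s.
Combined I = 1.740 + 0.6570 = 2.397 kg·m².
ω_f = L / I = 130.9 / 2.397 = 54.62 rad/s.
KE_i = ½ΣIω² = 3661 J; KE_f = ½(2.397)(54.62)² = 3575 J.
Fraction dissipated = (KE_i − KE_f)/KE_i = 0.02327.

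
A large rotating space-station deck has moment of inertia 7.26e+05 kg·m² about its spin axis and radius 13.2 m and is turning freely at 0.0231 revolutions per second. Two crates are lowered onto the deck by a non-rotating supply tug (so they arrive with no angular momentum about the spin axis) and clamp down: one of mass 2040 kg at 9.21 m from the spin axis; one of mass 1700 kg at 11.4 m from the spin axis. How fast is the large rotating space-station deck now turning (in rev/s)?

ω_f ≈ 0.0150 rev/s

The added mass arrives with no angular momentum about the spin axis, and any external torque about the spin axis is negligible, so the system's angular momentum is conserved.
Added inertia Σmr² = (2040)(9.21)² + (1700)(11.4)² = 3.940e+05 kg·m²; I_f = 7.260e+05 + 3.940e+05 = 1.120e+06 kg·m².
ω_f = I_p ω_i / I_f = (7.260e+05)(0.0231) / 1.120e+06 = 0.01497 rev/s.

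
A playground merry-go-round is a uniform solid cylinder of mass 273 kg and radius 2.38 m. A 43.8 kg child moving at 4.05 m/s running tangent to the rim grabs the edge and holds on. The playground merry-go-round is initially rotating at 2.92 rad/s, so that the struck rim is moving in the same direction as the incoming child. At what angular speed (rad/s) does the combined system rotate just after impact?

The axle reaction passes through the axle and exerts no torque about it; angular momentum about the axle is conserved through the impact.
I_p = ½(273)(2.38)² = 773.2 kg·m². Taking the sense of the child's angular momentum as positive, L_{child} = m v R = (43.8)(4.05)(2.38) = 422.2 kg·m²/s.
L_i = +I_p ω_p + m v R = +(773.2)(2.92) + 422.2 = 2680 kg·m²/s.
After sticking, I_f = I_p + m R² = 773.2 + (43.8)(2.38)² = 1021 kg·m².
ω_f = L_i / I_f = 2680 / 1021 = 2.624 rad/s.

|ω_f| ≈ 2.62 rad/s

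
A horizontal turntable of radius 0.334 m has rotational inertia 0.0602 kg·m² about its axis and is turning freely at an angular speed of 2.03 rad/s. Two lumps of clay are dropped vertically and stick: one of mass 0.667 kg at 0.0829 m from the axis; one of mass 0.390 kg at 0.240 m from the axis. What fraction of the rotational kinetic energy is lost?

fraction ≈ 0.310

The added mass arrives with no angular momentum about the axis, and any external torque about the axis is negligible, so the system's angular momentum is conserved.
Added inertia Σmr² = (0.667)(0.0829)² + (0.390)(0.240)² = 0.02705 kg·m²; I_f = 0.06020 + 0.02705 = 0.08725 kg·m².
ω_f = I_p ω_i / I_f = (0.06020)(2.03) / 0.08725 = 1.401 rad/s.
KE_i = ½(0.06020)(2.030 rad/s)² = 0.1240 J; KE_f = ½(0.08725)(1.401)² = 0.08559 J.
Fraction lost = 0.3100.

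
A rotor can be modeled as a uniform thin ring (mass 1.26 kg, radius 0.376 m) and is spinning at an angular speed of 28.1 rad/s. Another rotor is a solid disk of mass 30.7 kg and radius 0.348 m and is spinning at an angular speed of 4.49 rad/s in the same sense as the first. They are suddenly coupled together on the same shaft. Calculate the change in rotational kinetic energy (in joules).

ΔKE ≈ -45.3 J

No external torque acts about the common axis, so total angular momentum is conserved.
Moments of inertia: I_A = (1.26)(0.376)² = 0.1781 kg·m²; I_B = ½(30.7)(0.348)² = 1.859 kg·m².
Taking A's sense as positive: L = (0.1781)(28.1) + (1.859)(4.49) = 13.35 kg·m²·rad/s.
Combined I = 0.1781 + 1.859 = 2.037 kg·m².
ω_f = L / I = 13.35 / 2.037 = 6.555 rad/s.
KE_i = ½ΣIω² = 89.07 J; KE_f = ½(2.037)(6.555)² = 43.76 J.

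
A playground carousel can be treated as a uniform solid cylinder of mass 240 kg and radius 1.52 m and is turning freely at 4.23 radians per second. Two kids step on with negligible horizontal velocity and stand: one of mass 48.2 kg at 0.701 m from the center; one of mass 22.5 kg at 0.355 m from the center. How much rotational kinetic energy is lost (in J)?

The added mass arrives with no angular momentum about the center, and any external torque about the center is negligible, so the system's angular momentum is conserved.
I_p = ½(240)(1.52)² = 277.2 kg·m².
Added inertia Σmr² = (48.2)(0.701)² + (22.5)(0.355)² = 26.52 kg·m²; I_f = 277.2 + 26.52 = 303.8 kg·m².
ω_f = I_p ω_i / I_f = (277.2)(4.23) / 303.8 = 3.861 rad/s.
KE_i = ½(277.2)(4.230 rad/s)² = 2480 J; KE_f = ½(303.8)(3.861)² = 2264 J.

energy lost ≈ 217 J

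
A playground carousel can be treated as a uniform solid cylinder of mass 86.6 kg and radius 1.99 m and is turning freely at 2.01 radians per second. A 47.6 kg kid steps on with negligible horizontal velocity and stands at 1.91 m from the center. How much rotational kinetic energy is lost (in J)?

The added mass arrives with no angular momentum about the center, and any external torque about the center is negligible, so the system's angular momentum is conserved.
I_p = ½(86.6)(1.99)² = 171.5 kg·m².
Added inertia Σmr² = (47.6)(1.91)² = 173.6 kg·m²; I_f = 171.5 + 173.6 = 345.1 kg·m².
ω_f = I_p ω_i / I_f = (171.5)(2.01) / 345.1 = 0.9987 rad/s.
KE_i = ½(171.5)(2.010 rad/s)² = 346.4 J; KE_f = ½(345.1)(0.9987)² = 172.1 J.

energy lost ≈ 174 J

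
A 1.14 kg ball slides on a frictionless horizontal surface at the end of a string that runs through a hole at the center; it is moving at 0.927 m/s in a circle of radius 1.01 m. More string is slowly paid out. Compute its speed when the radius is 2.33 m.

The only horizontal force on the mass is along the cord (radial), so it exerts no torque about the hole and angular momentum m v r is conserved.
v₂ = v₁ r₁ / r₂ = (0.927)(1.01) / (2.33) = 0.4018 m/s.

v₂ ≈ 0.402 m/s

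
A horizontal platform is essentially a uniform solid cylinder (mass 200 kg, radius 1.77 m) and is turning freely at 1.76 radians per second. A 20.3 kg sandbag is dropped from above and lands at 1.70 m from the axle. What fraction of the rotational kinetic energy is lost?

No external torque acts about the axle; L_before = L_after.
I_p = ½(200)(1.77)² = 313.3 kg·m².
Added inertia Σmr² = (20.3)(1.70)² = 58.67 kg·m²; I_f = 313.3 + 58.67 = 372.0 kg·m².
ω_f = I_p ω_i / I_f = (313.3)(1.76) / 372.0 = 1.482 rad/s.
KE_i = ½(313.3)(1.760 rad/s)² = 485.2 J; KE_f = ½(372.0)(1.482)² = 408.7 J.
Fraction lost = 0.1577.

fraction ≈ 0.158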